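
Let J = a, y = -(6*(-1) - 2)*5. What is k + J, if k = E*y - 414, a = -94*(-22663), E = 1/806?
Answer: 858352944/403 ≈ 2.1299e+6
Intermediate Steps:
E = 1/806 ≈ 0.0012407
y = 40 (y = -(-6 - 2)*5 = -1*(-8)*5 = 8*5 = 40)
a = 2130322
J = 2130322
k = -166822/403 (k = (1/806)*40 - 414 = 20/403 - 414 = -166822/403 ≈ -413.95)
k + J = -166822/403 + 2130322 = 858352944/403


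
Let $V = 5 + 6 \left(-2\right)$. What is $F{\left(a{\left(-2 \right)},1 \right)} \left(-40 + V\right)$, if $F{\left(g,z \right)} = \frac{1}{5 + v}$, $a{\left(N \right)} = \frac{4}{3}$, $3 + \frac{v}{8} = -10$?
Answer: $\frac{47}{99} \approx 0.47475$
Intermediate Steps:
$v = -104$ ($v = -24 + 8 \left(-10\right) = -24 - 80 = -104$)
$a{\left(N \right)} = \frac{4}{3}$ ($a{\left(N \right)} = 4 \cdot \frac{1}{3} = \frac{4}{3}$)
$V = -7$ ($V = 5 - 12 = -7$)
$F{\left(g,z \right)} = - \frac{1}{99}$ ($F{\left(g,z \right)} = \frac{1}{5 - 104} = \frac{1}{-99} = - \frac{1}{99}$)
$F{\left(a{\left(-2 \right)},1 \right)} \left(-40 + V\right) = - \frac{-40 - 7}{99} = \left(- \frac{1}{99}\right) \left(-47\right) = \frac{47}{99}$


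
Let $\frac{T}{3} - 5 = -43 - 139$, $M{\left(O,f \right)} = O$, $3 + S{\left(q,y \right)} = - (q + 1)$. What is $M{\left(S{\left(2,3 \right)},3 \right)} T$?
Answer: $3186$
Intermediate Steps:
$S{\left(q,y \right)} = -4 - q$ ($S{\left(q,y \right)} = -3 - \left(q + 1\right) = -3 - \left(1 + q\right) = -4 - q$)
$T = -531$ ($T = 15 + 3 \left(-43 - 139\right) = 15 + 3 \left(-182\right) = 15 - 546 = -531$)
$M{\left(S{\left(2,3 \right)},3 \right)} T = \left(-4 - 2\right) \left(-531\right) = \left(-6\right) \left(-531\right) = 3186$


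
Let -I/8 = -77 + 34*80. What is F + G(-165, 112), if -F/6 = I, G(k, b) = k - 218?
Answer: 126481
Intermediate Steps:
G(k, b) = -218 + k
I = -21144 (I = -8*(-77 + 34*80) = -8*(-77 + 2720) = -8*2643 = -21144)
F = 126864 (F = -6*(-21144) = 126864)
F + G(-165, 112) = 126864 + (-218 - 165) = 126864 - 383 = 126481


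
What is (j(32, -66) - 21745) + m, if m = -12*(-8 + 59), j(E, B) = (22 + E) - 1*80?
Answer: -22383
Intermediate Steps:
j(E, B) = -58 + E (j(E, B) = (22 + E) - 80 = -58 + E)
m = -612 (m = -12*51 = -612)
(j(32, -66) - 21745) + m = ((-58 + 32) - 21745) - 612 = (-26 - 21745) - 612 = -21771 - 612 = -22383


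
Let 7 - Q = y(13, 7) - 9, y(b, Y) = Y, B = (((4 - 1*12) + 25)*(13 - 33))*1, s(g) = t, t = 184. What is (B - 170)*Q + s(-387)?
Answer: -4406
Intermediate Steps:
s(g) = 184
B = -340 (B = (((4 - 12) + 25)*(-20))*1 = ((-8 + 25)*(-20))*1 = (17*(-20))*1 = -340*1 = -340)
Q = 9 (Q = 7 - (7 - 9) = 7 - 1*(-2) = 7 + 2 = 9)
(B - 170)*Q + s(-387) = (-340 - 170)*9 + 184 = -510*9 + 184 = -4590 + 184 = -4406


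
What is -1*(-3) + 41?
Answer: 44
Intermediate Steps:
-1*(-3) + 41 = 3 + 41 = 44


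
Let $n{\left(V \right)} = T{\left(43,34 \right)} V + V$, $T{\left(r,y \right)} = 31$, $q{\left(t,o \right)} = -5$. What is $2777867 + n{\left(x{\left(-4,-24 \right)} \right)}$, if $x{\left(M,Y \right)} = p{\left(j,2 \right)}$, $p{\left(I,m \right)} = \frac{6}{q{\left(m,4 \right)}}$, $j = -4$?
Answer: $\frac{13889143}{5} \approx 2.7778 \cdot 10^{6}$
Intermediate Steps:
$p{\left(I,m \right)} = - \frac{6}{5}$ ($p{\left(I,m \right)} = \frac{6}{-5} = 6 \left(- \frac{1}{5}\right) = - \frac{6}{5}$)
$x{\left(M,Y \right)} = - \frac{6}{5}$
$n{\left(V \right)} = 32 V$ ($n{\left(V \right)} = 31 V + V = 32 V$)
$2777867 + n{\left(x{\left(-4,-24 \right)} \right)} = 2777867 + 32 \left(- \frac{6}{5}\right) = 2777867 - \frac{192}{5} = \frac{13889143}{5}$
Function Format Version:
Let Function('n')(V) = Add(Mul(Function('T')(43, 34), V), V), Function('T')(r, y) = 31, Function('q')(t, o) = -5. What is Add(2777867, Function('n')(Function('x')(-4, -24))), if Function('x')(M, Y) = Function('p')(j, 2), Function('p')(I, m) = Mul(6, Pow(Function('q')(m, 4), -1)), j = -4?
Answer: Rational(13889143, 5) ≈ 2.7778e+6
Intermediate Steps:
Function('p')(I, m) = Rational(-6, 5) (Function('p')(I, m) = Mul(6, Pow(-5, -1)) = Mul(6, Rational(-1, 5)) = Rational(-6, 5))
Function('x')(M, Y) = Rational(-6, 5)
Function('n')(V) = Mul(32, V) (Function('n')(V) = Add(Mul(31, V), V) = Mul(32, V))
Add(2777867, Function('n')(Function('x')(-4, -24))) = Add(2777867, Mul(32, Rational(-6, 5))) = Add(2777867, Rational(-192, 5)) = Rational(13889143, 5)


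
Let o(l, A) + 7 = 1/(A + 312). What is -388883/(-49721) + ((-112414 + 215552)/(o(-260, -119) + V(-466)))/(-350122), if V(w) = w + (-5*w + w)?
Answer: 2610866228830625/333823784487312 ≈ 7.8211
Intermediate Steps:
o(l, A) = -7 + 1/(312 + A) (o(l, A) = -7 + 1/(A + 312) = -7 + 1/(312 + A))
V(w) = -3*w (V(w) = w - 4*w = -3*w)
-388883/(-49721) + ((-112414 + 215552)/(o(-260, -119) + V(-466)))/(-350122) = -388883/(-49721) + ((-112414 + 215552)/((-2183 - 7*(-119))/(312 - 119) - 3*(-466)))/(-350122) = -388883*(-1/49721) + (103138/((-2183 + 833)/193 + 1398))*(-1/350122) = 388883/49721 + (103138/((1/193)*(-1350) + 1398))*(-1/350122) = 388883/49721 + (103138/(-1350/193 + 1398))*(-1/350122) = 388883/49721 + (103138/(268464/193))*(-1/350122) = 388883/49721 + (103138*(193/268464))*(-1/350122) = 388883/49721 + (1421831/19176)*(-1/350122) = 388883/49721 - 1421831/6713939472 = 2610866228830625/333823784487312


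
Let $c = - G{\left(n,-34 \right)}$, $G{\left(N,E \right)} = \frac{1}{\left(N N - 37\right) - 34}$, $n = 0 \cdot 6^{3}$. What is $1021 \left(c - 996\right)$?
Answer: $- \frac{72200015}{71} \approx -1.0169 \cdot 10^{6}$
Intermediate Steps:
$n = 0$ ($n = 0 \cdot 216 = 0$)
$G{\left(N,E \right)} = \frac{1}{-71 + N^{2}}$ ($G{\left(N,E \right)} = \frac{1}{\left(N^{2} - 37\right) - 34} = \frac{1}{\left(-37 + N^{2}\right) - 34} = \frac{1}{-71 + N^{2}}$)
$c = \frac{1}{71}$ ($c = - \frac{1}{-71 + 0^{2}} = - \frac{1}{-71 + 0} = - \frac{1}{-71} = \left(-1\right) \left(- \frac{1}{71}\right) = \frac{1}{71} \approx 0.014085$)
$1021 \left(c - 996\right) = 1021 \left(\frac{1}{71} - 996\right) = 1021 \left(- \frac{70715}{71}\right) = - \frac{72200015}{71}$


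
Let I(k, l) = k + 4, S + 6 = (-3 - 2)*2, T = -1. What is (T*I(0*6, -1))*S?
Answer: 64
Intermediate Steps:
S = -16 (S = -6 + (-3 - 2)*2 = -6 - 5*2 = -6 - 10 = -16)
I(k, l) = 4 + k
(T*I(0*6, -1))*S = -(4 + 0*6)*(-16) = -(4 + 0)*(-16) = -1*4*(-16) = -4*(-16) = 64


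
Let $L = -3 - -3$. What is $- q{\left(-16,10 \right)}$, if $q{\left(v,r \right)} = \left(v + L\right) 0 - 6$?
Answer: $6$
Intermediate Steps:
$L = 0$ ($L = -3 + 3 = 0$)
$q{\left(v,r \right)} = -6$ ($q{\left(v,r \right)} = \left(v + 0\right) 0 - 6 = v 0 - 6 = 0 - 6 = -6$)
$- q{\left(-16,10 \right)} = \left(-1\right) \left(-6\right) = 6$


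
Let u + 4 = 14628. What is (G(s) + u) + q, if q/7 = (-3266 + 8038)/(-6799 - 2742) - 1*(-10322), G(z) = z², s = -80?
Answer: 127133142/1363 ≈ 93275.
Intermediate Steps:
u = 14624 (u = -4 + 14628 = 14624)
q = 98477430/1363 (q = 7*((-3266 + 8038)/(-6799 - 2742) - 1*(-10322)) = 7*(4772/(-9541) + 10322) = 7*(4772*(-1/9541) + 10322) = 7*(-4772/9541 + 10322) = 7*(98477430/9541) = 98477430/1363 ≈ 72251.)
(G(s) + u) + q = ((-80)² + 14624) + 98477430/1363 = (6400 + 14624) + 98477430/1363 = 21024 + 98477430/1363 = 127133142/1363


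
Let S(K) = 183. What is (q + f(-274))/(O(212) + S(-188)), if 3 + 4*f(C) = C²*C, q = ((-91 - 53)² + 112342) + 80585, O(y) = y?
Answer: -3943235/316 ≈ -12479.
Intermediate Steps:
q = 213663 (q = ((-144)² + 112342) + 80585 = (20736 + 112342) + 80585 = 133078 + 80585 = 213663)
f(C) = -¾ + C³/4 (f(C) = -¾ + (C²*C)/4 = -¾ + C³/4)
(q + f(-274))/(O(212) + S(-188)) = (213663 + (-¾ + (¼)*(-274)³))/(212 + 183) = (213663 + (-¾ + (¼)*(-20570824)))/395 = (213663 + (-¾ - 5142706))*(1/395) = (213663 - 20570827/4)*(1/395) = -19716175/4*1/395 = -3943235/316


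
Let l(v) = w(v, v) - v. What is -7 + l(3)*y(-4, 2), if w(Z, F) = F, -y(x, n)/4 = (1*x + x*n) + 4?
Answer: -7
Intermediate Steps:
y(x, n) = -16 - 4*x - 4*n*x (y(x, n) = -4*((1*x + x*n) + 4) = -4*((x + n*x) + 4) = -4*(4 + x + n*x) = -16 - 4*x - 4*n*x)
l(v) = 0 (l(v) = v - v = 0)
-7 + l(3)*y(-4, 2) = -7 + 0*(-16 - 4*(-4) - 4*2*(-4)) = -7 + 0*(-16 + 16 + 32) = -7 + 0*32 = -7 + 0 = -7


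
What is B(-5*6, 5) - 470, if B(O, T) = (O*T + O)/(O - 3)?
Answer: -5110/11 ≈ -464.55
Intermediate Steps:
B(O, T) = (O + O*T)/(-3 + O)
B(-5*6, 5) - 470 = (-5*6)*(1 + 5)/(-3 - 5*6) - 470 = -30*6/(-3 - 30) - 470 = -30*6/(-33) - 470 = -30*(-1/33)*6 - 470 = 60/11 - 470 = -5110/11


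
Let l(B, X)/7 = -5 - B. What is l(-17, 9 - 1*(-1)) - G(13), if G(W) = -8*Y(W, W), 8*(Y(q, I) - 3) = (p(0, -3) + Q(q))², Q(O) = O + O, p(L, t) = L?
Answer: 784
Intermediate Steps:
Q(O) = 2*O
Y(q, I) = 3 + q²/2 (Y(q, I) = 3 + (0 + 2*q)²/8 = 3 + (2*q)²/8 = 3 + (4*q²)/8 = 3 + q²/2)
l(B, X) = -35 - 7*B (l(B, X) = 7*(-5 - B) = -35 - 7*B)
G(W) = -24 - 4*W² (G(W) = -8*(3 + W²/2) = -24 - 4*W²)
l(-17, 9 - 1*(-1)) - G(13) = (-35 - 7*(-17)) - (-24 - 4*13²) = (-35 + 119) - (-24 - 4*169) = 84 - (-24 - 676) = 84 - 1*(-700) = 84 + 700 = 784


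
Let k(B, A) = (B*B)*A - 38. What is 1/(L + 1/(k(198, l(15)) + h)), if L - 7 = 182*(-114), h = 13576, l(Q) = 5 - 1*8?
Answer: -104074/2158598835 ≈ -4.8214e-5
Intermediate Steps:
l(Q) = -3 (l(Q) = 5 - 8 = -3)
k(B, A) = -38 + A*B² (k(B, A) = B²*A - 38 = A*B² - 38 = -38 + A*B²)
L = -20741 (L = 7 + 182*(-114) = 7 - 20748 = -20741)
1/(L + 1/(k(198, l(15)) + h)) = 1/(-20741 + 1/((-38 - 3*198²) + 13576)) = 1/(-20741 + 1/((-38 - 3*39204) + 13576)) = 1/(-20741 + 1/((-38 - 117612) + 13576)) = 1/(-20741 + 1/(-117650 + 13576)) = 1/(-20741 + 1/(-104074)) = 1/(-20741 - 1/104074) = 1/(-2158598835/104074) = -104074/2158598835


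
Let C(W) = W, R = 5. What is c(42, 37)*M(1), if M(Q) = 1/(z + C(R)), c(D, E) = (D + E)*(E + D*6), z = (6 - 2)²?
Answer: 22831/21 ≈ 1087.2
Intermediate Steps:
z = 16 (z = 4² = 16)
c(D, E) = (D + E)*(E + 6*D)
M(Q) = 1/21 (M(Q) = 1/(16 + 5) = 1/21)
c(42, 37)*M(1) = (37² + 6*42² + 7*42*37)*(1/21) = (1369 + 6*1764 + 10878)*(1/21) = (1369 + 10584 + 10878)*(1/21) = 22831*(1/21) = 22831/21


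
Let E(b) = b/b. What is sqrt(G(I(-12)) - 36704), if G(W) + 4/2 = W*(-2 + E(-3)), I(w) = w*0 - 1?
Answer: I*sqrt(36705) ≈ 191.59*I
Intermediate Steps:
E(b) = 1
I(w) = -1 (I(w) = 0 - 1 = -1)
G(W) = -2 - W (G(W) = -2 + W*(-2 + 1) = -2 + W*(-1) = -2 - W)
sqrt(G(I(-12)) - 36704) = sqrt((-2 - 1*(-1)) - 36704) = sqrt((-2 + 1) - 36704) = sqrt(-1 - 36704) = sqrt(-36705) = I*sqrt(36705)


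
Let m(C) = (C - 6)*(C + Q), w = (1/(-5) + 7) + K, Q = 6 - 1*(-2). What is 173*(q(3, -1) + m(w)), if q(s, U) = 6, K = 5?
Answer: 522633/25 ≈ 20905.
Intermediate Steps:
Q = 8 (Q = 6 + 2 = 8)
w = 59/5 (w = (1/(-5) + 7) + 5 = (-1/5 + 7) + 5 = 34/5 + 5 = 59/5 ≈ 11.800)
m(C) = (-6 + C)*(8 + C) (m(C) = (C - 6)*(C + 8) = (-6 + C)*(8 + C))
173*(q(3, -1) + m(w)) = 173*(6 + (-48 + (59/5)**2 + 2*(59/5))) = 173*(6 + (-48 + 3481/25 + 118/5)) = 173*(6 + 2871/25) = 173*(3021/25) = 522633/25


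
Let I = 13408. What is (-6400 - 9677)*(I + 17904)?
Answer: -503403024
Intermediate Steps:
(-6400 - 9677)*(I + 17904) = (-6400 - 9677)*(13408 + 17904) = -16077*31312 = -503403024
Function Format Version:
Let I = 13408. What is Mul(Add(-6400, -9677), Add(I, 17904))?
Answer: -503403024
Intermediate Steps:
Mul(Add(-6400, -9677), Add(I, 17904)) = Mul(Add(-6400, -9677), Add(13408, 17904)) = Mul(-16077, 31312) = -503403024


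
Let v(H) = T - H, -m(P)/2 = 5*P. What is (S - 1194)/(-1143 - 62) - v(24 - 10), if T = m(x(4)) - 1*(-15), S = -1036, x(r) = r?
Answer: 9845/241 ≈ 40.851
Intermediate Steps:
m(P) = -10*P
T = -25 (T = -10*4 - 1*(-15) = -40 + 15 = -25)
v(H) = -25 - H
(S - 1194)/(-1143 - 62) - v(24 - 10) = (-1036 - 1194)/(-1143 - 62) - (-25 - (24 - 10)) = -2230/(-1205) - (-25 - 1*14) = -2230*(-1/1205) - (-25 - 14) = 446/241 - 1*(-39) = 446/241 + 39 = 9845/241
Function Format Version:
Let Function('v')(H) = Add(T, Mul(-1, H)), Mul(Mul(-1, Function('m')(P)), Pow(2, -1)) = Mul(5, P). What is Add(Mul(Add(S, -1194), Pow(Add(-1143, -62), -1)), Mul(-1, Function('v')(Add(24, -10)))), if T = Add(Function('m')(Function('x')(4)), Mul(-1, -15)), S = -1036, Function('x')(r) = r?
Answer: Rational(9845, 241) ≈ 40.851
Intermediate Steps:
Function('m')(P) = Mul(-10, P) (Function('m')(P) = Mul(-2, Mul(5, P)) = Mul(-10, P))
T = -25 (T = Add(Mul(-10, 4), Mul(-1, -15)) = Add(-40, 15) = -25)
Function('v')(H) = Add(-25, Mul(-1, H))
Add(Mul(Add(S, -1194), Pow(Add(-1143, -62), -1)), Mul(-1, Function('v')(Add(24, -10)))) = Add(Mul(Add(-1036, -1194), Pow(Add(-1143, -62), -1)), Mul(-1, Add(-25, Mul(-1, Add(24, -10))))) = Add(Mul(-2230, Pow(-1205, -1)), Mul(-1, Add(-25, Mul(-1, 14)))) = Add(Mul(-2230, Rational(-1, 1205)), Mul(-1, Add(-25, -14))) = Add(Rational(446, 241), Mul(-1, -39)) = Add(Rational(446, 241), 39) = Rational(9845, 241)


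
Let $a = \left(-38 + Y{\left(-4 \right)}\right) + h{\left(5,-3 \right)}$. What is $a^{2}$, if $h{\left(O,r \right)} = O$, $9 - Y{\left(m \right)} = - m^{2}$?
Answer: $64$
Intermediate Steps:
$Y{\left(m \right)} = 9 + m^{2}$ ($Y{\left(m \right)} = 9 - - m^{2} = 9 + m^{2}$)
$a = -8$ ($a = \left(-38 + \left(9 + \left(-4\right)^{2}\right)\right) + 5 = \left(-38 + \left(9 + 16\right)\right) + 5 = \left(-38 + 25\right) + 5 = -13 + 5 = -8$)
$a^{2} = \left(-8\right)^{2} = 64$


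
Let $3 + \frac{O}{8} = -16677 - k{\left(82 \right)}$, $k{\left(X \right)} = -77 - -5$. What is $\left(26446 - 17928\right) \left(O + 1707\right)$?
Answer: $-1117195326$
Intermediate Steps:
$k{\left(X \right)} = -72$ ($k{\left(X \right)} = -77 + 5 = -72$)
$O = -132864$ ($O = -24 + 8 \left(-16677 - -72\right) = -24 + 8 \left(-16677 + 72\right) = -24 + 8 \left(-16605\right) = -24 - 132840 = -132864$)
$\left(26446 - 17928\right) \left(O + 1707\right) = \left(26446 - 17928\right) \left(-132864 + 1707\right) = 8518 \left(-131157\right) = -1117195326$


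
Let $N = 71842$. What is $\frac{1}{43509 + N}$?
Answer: $\frac{1}{115351} \approx 8.6692 \cdot 10^{-6}$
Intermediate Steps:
$\frac{1}{43509 + N} = \frac{1}{43509 + 71842} = \frac{1}{115351}$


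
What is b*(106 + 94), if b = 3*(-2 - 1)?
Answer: -1800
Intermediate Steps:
b = -9 (b = 3*(-3) = -9)
b*(106 + 94) = -9*(106 + 94) = -9*200 = -1800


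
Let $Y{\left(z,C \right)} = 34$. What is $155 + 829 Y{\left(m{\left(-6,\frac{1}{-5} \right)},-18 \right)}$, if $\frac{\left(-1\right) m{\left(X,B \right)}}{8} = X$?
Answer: $28341$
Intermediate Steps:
$m{\left(X,B \right)} = - 8 X$
$155 + 829 Y{\left(m{\left(-6,\frac{1}{-5} \right)},-18 \right)} = 155 + 829 \cdot 34 = 155 + 28186 = 28341$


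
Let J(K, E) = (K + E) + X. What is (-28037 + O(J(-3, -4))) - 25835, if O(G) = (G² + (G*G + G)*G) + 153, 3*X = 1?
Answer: -1456013/27 ≈ -53926.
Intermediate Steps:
X = ⅓ (X = (⅓)*1 = ⅓ ≈ 0.33333)
J(K, E) = ⅓ + E + K (J(K, E) = (K + E) + ⅓ = (E + K) + ⅓ = ⅓ + E + K)
O(G) = 153 + G² + G*(G + G²) (O(G) = (G² + (G² + G)*G) + 153 = (G² + (G + G²)*G) + 153 = (G² + G*(G + G²)) + 153 = 153 + G² + G*(G + G²))
(-28037 + O(J(-3, -4))) - 25835 = (-28037 + (153 + (⅓ - 4 - 3)³ + 2*(⅓ - 4 - 3)²)) - 25835 = (-28037 + (153 + (-20/3)³ + 2*(-20/3)²)) - 25835 = (-28037 + (153 - 8000/27 + 2*(400/9))) - 25835 = (-28037 + (153 - 8000/27 + 800/9)) - 25835 = (-28037 - 1469/27) - 25835 = -758468/27 - 25835 = -1456013/27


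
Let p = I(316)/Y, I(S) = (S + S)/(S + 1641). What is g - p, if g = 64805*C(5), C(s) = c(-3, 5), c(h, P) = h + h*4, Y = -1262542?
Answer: -1200898876084709/1235397347 ≈ -9.7208e+5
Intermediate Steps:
I(S) = 2*S/(1641 + S) (I(S) = (2*S)/(1641 + S) = 2*S/(1641 + S))
c(h, P) = 5*h (c(h, P) = h + 4*h = 5*h)
C(s) = -15 (C(s) = 5*(-3) = -15)
p = -316/1235397347 (p = (2*316/(1641 + 316))/(-1262542) = (2*316/1957)*(-1/1262542) = (2*316*(1/1957))*(-1/1262542) = (632/1957)*(-1/1262542) = -316/1235397347 ≈ -2.5579e-7)
g = -972075 (g = 64805*(-15) = -972075)
g - p = -972075 - 1*(-316/1235397347) = -972075 + 316/1235397347 = -1200898876084709/1235397347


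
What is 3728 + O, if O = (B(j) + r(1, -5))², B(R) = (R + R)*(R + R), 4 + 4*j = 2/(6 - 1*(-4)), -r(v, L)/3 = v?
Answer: 37283721/10000 ≈ 3728.4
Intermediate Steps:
r(v, L) = -3*v
j = -19/20 (j = -1 + (2/(6 - 1*(-4)))/4 = -1 + (2/(6 + 4))/4 = -1 + (2/10)/4 = -1 + (2*(⅒))/4 = -1 + (¼)*(⅕) = -1 + 1/20 = -19/20 ≈ -0.95000)
B(R) = 4*R² (B(R) = (2*R)*(2*R) = 4*R²)
O = 3721/10000 (O = (4*(-19/20)² - 3*1)² = (4*(361/400) - 3)² = (361/100 - 3)² = (61/100)² = 3721/10000 ≈ 0.37210)
3728 + O = 3728 + 3721/10000 = 37283721/10000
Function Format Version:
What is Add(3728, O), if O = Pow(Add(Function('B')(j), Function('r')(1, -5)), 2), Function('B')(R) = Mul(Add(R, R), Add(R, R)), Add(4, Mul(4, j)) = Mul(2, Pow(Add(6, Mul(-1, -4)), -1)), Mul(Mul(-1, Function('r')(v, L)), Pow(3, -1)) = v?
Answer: Rational(37283721, 10000) ≈ 3728.4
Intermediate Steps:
Function('r')(v, L) = Mul(-3, v)
j = Rational(-19, 20) (j = Add(-1, Mul(Rational(1, 4), Mul(2, Pow(Add(6, Mul(-1, -4)), -1)))) = Add(-1, Mul(Rational(1, 4), Mul(2, Pow(Add(6, 4), -1)))) = Add(-1, Mul(Rational(1, 4), Mul(2, Pow(10, -1)))) = Add(-1, Mul(Rational(1, 4), Mul(2, Rational(1, 10)))) = Add(-1, Mul(Rational(1, 4), Rational(1, 5))) = Add(-1, Rational(1, 20)) = Rational(-19, 20) ≈ -0.95000)
Function('B')(R) = Mul(4, Pow(R, 2)) (Function('B')(R) = Mul(Mul(2, R), Mul(2, R)) = Mul(4, Pow(R, 2)))
O = Rational(3721, 10000) (O = Pow(Add(Mul(4, Pow(Rational(-19, 20), 2)), Mul(-3, 1)), 2) = Pow(Add(Mul(4, Rational(361, 400)), -3), 2) = Pow(Add(Rational(361, 100), -3), 2) = Pow(Rational(61, 100), 2) = Rational(3721, 10000) ≈ 0.37210)
Add(3728, O) = Add(3728, Rational(3721, 10000)) = Rational(37283721, 10000)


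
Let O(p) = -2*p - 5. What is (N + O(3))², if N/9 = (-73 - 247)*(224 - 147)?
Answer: 49182376441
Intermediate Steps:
N = -221760 (N = 9*((-73 - 247)*(224 - 147)) = 9*(-320*77) = 9*(-24640) = -221760)
O(p) = -5 - 2*p
(N + O(3))² = (-221760 + (-5 - 2*3))² = (-221760 + (-5 - 6))² = (-221760 - 11)² = (-221771)² = 49182376441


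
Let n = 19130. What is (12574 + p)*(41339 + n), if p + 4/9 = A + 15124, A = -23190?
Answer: 2453106392/9 ≈ 2.7257e+8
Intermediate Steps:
p = -72598/9 (p = -4/9 + (-23190 + 15124) = -4/9 - 8066 = -72598/9 ≈ -8066.4)
(12574 + p)*(41339 + n) = (12574 - 72598/9)*(41339 + 19130) = (40568/9)*60469 = 2453106392/9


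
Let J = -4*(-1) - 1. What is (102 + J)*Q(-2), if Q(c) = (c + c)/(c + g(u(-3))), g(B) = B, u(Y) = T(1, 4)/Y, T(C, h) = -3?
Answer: 420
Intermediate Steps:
u(Y) = -3/Y
J = 3 (J = 4 - 1 = 3)
Q(c) = 2*c/(1 + c) (Q(c) = (c + c)/(c - 3/(-3)) = (2*c)/(c - 3*(-1/3)) = (2*c)/(c + 1) = (2*c)/(1 + c) = 2*c/(1 + c))
(102 + J)*Q(-2) = (102 + 3)*(2*(-2)/(1 - 2)) = 105*(2*(-2)/(-1)) = 105*(2*(-2)*(-1)) = 105*4 = 420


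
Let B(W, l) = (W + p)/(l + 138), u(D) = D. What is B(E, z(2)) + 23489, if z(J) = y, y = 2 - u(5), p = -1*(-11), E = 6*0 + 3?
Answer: 3171029/135 ≈ 23489.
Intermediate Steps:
E = 3 (E = 0 + 3 = 3)
p = 11
y = -3 (y = 2 - 1*5 = 2 - 5 = -3)
z(J) = -3
B(W, l) = (11 + W)/(138 + l) (B(W, l) = (W + 11)/(l + 138) = (11 + W)/(138 + l))
B(E, z(2)) + 23489 = (11 + 3)/(138 - 3) + 23489 = 14/135 + 23489 = 3171029/135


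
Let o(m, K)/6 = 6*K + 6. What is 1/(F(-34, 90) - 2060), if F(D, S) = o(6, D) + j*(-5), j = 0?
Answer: -1/3248 ≈ -0.00030788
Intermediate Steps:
o(m, K) = 36 + 36*K (o(m, K) = 6*(6*K + 6) = 6*(6 + 6*K) = 36 + 36*K)
F(D, S) = 36 + 36*D (F(D, S) = (36 + 36*D) + 0*(-5) = (36 + 36*D) + 0 = 36 + 36*D)
1/(F(-34, 90) - 2060) = 1/((36 + 36*(-34)) - 2060) = 1/((36 - 1224) - 2060) = 1/(-1188 - 2060) = 1/(-3248) = -1/3248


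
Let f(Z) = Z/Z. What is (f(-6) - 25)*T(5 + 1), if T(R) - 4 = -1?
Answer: -72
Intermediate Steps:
T(R) = 3 (T(R) = 4 - 1 = 3)
f(Z) = 1
(f(-6) - 25)*T(5 + 1) = (1 - 25)*3 = -24*3 = -72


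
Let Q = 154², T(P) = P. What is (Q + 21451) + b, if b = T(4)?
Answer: 45171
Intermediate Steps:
b = 4
Q = 23716
(Q + 21451) + b = (23716 + 21451) + 4 = 45167 + 4 = 45171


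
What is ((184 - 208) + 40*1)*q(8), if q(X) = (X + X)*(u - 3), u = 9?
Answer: 1536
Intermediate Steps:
q(X) = 12*X (q(X) = (X + X)*(9 - 3) = (2*X)*6 = 12*X)
((184 - 208) + 40*1)*q(8) = ((184 - 208) + 40*1)*(12*8) = (-24 + 40)*96 = 16*96 = 1536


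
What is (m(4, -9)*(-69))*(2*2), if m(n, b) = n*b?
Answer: 9936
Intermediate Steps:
m(n, b) = b*n
(m(4, -9)*(-69))*(2*2) = (-9*4*(-69))*(2*2) = -36*(-69)*4 = 2484*4 = 9936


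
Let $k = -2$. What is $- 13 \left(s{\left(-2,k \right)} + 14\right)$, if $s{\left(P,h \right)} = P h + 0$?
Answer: $-234$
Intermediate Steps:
$s{\left(P,h \right)} = P h$
$- 13 \left(s{\left(-2,k \right)} + 14\right) = - 13 \left(\left(-2\right) \left(-2\right) + 14\right) = - 13 \left(4 + 14\right) = \left(-13\right) 18 = -234$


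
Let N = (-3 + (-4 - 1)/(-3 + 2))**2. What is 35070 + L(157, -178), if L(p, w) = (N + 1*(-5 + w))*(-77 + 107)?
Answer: 29700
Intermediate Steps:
N = 4 (N = (-3 - 5/(-1))**2 = (-3 - 5*(-1))**2 = (-3 + 5)**2 = 2**2 = 4)
L(p, w) = -30 + 30*w (L(p, w) = (4 + 1*(-5 + w))*(-77 + 107) = (4 + (-5 + w))*30 = (-1 + w)*30 = -30 + 30*w)
35070 + L(157, -178) = 35070 + (-30 + 30*(-178)) = 35070 + (-30 - 5340) = 35070 - 5370 = 29700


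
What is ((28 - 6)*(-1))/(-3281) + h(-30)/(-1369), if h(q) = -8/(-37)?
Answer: 1088118/166192493 ≈ 0.0065473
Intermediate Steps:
h(q) = 8/37 (h(q) = -8*(-1/37) = 8/37)
((28 - 6)*(-1))/(-3281) + h(-30)/(-1369) = ((28 - 6)*(-1))/(-3281) + (8/37)/(-1369) = (22*(-1))*(-1/3281) + (8/37)*(-1/1369) = -22*(-1/3281) - 8/50653 = 22/3281 - 8/50653 = 1088118/166192493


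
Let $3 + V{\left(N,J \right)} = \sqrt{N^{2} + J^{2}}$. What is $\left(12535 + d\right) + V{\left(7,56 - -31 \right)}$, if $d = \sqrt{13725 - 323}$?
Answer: $12532 + \sqrt{7618} + \sqrt{13402} \approx 12735.0$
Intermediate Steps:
$d = \sqrt{13402} \approx 115.77$
$V{\left(N,J \right)} = -3 + \sqrt{J^{2} + N^{2}}$ ($V{\left(N,J \right)} = -3 + \sqrt{N^{2} + J^{2}} = -3 + \sqrt{J^{2} + N^{2}}$)
$\left(12535 + d\right) + V{\left(7,56 - -31 \right)} = \left(12535 + \sqrt{13402}\right) - \left(3 - \sqrt{\left(56 - -31\right)^{2} + 7^{2}}\right) = \left(12535 + \sqrt{13402}\right) - \left(3 - \sqrt{\left(56 + 31\right)^{2} + 49}\right) = \left(12535 + \sqrt{13402}\right) - \left(3 - \sqrt{87^{2} + 49}\right) = \left(12535 + \sqrt{13402}\right) - \left(3 - \sqrt{7569 + 49}\right) = \left(12535 + \sqrt{13402}\right) - \left(3 - \sqrt{7618}\right) = 12532 + \sqrt{7618} + \sqrt{13402}$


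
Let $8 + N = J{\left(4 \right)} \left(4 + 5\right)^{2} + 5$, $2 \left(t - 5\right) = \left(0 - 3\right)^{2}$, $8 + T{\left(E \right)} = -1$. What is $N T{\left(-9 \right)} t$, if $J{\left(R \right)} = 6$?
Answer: $- \frac{82593}{2} \approx -41297.0$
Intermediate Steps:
$T{\left(E \right)} = -9$ ($T{\left(E \right)} = -8 - 1 = -9$)
$t = \frac{19}{2}$ ($t = 5 + \frac{\left(0 - 3\right)^{2}}{2} = 5 + \frac{\left(-3\right)^{2}}{2} = 5 + \frac{1}{2} \cdot 9 = 5 + \frac{9}{2} = \frac{19}{2} \approx 9.5$)
$N = 483$ ($N = -8 + \left(6 \left(4 + 5\right)^{2} + 5\right) = -8 + \left(6 \cdot 9^{2} + 5\right) = -8 + \left(6 \cdot 81 + 5\right) = -8 + \left(486 + 5\right) = -8 + 491 = 483$)
$N T{\left(-9 \right)} t = 483 \left(-9\right) \frac{19}{2} = \left(-4347\right) \frac{19}{2} = - \frac{82593}{2}$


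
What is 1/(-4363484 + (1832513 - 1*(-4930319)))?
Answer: 1/2399348 ≈ 4.1678e-7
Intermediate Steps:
1/(-4363484 + (1832513 - 1*(-4930319))) = 1/(-4363484 + (1832513 + 4930319)) = 1/(-4363484 + 6762832) = 1/2399348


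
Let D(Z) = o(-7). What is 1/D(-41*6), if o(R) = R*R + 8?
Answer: 1/57 ≈ 0.017544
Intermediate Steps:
o(R) = 8 + R**2 (o(R) = R**2 + 8 = 8 + R**2)
D(Z) = 57 (D(Z) = 8 + (-7)**2 = 8 + 49 = 57)
1/D(-41*6) = 1/57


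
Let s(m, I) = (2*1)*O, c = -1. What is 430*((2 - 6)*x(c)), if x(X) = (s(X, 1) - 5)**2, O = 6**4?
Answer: -11511218680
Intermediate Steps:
O = 1296
s(m, I) = 2592 (s(m, I) = (2*1)*1296 = 2*1296 = 2592)
x(X) = 6692569 (x(X) = (2592 - 5)**2 = 2587**2 = 6692569)
430*((2 - 6)*x(c)) = 430*((2 - 6)*6692569) = 430*(-4*6692569) = 430*(-26770276) = -11511218680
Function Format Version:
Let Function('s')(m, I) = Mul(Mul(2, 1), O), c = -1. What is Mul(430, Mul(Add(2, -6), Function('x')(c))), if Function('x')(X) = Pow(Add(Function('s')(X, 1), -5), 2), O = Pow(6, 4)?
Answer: -11511218680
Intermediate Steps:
O = 1296
Function('s')(m, I) = 2592 (Function('s')(m, I) = Mul(Mul(2, 1), 1296) = Mul(2, 1296) = 2592)
Function('x')(X) = 6692569 (Function('x')(X) = Pow(Add(2592, -5), 2) = Pow(2587, 2) = 6692569)
Mul(430, Mul(Add(2, -6), Function('x')(c))) = Mul(430, Mul(Add(2, -6), 6692569)) = Mul(430, Mul(-4, 6692569)) = Mul(430, -26770276) = -11511218680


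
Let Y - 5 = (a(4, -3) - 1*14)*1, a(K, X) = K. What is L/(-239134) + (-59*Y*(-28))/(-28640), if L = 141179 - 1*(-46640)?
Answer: -85097233/171219944 ≈ -0.49701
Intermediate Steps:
L = 187819 (L = 141179 + 46640 = 187819)
Y = -5 (Y = 5 + (4 - 1*14)*1 = 5 + (4 - 14)*1 = 5 - 10*1 = 5 - 10 = -5)
L/(-239134) + (-59*Y*(-28))/(-28640) = 187819/(-239134) + (-59*(-5)*(-28))/(-28640) = 187819*(-1/239134) + (295*(-28))*(-1/28640) = -187819/239134 - 8260*(-1/28640) = -187819/239134 + 413/1432 = -85097233/171219944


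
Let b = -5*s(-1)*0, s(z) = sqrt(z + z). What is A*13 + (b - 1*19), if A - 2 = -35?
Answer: -448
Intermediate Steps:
A = -33 (A = 2 - 35 = -33)
s(z) = sqrt(2)*sqrt(z) (s(z) = sqrt(2*z) = sqrt(2)*sqrt(z))
b = 0 (b = -5*sqrt(2)*sqrt(-1)*0 = -5*sqrt(2)*I*0 = -5*I*sqrt(2)*0 = 0)
A*13 + (b - 1*19) = -33*13 + (0 - 1*19) = -429 + (0 - 19) = -429 - 19 = -448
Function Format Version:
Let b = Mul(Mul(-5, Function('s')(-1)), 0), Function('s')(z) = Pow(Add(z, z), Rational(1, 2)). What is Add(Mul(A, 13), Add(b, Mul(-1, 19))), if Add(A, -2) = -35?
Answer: -448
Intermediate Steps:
A = -33 (A = Add(2, -35) = -33)
Function('s')(z) = Mul(Pow(2, Rational(1, 2)), Pow(z, Rational(1, 2))) (Function('s')(z) = Pow(Mul(2, z), Rational(1, 2)) = Mul(Pow(2, Rational(1, 2)), Pow(z, Rational(1, 2))))
b = 0 (b = Mul(Mul(-5, Mul(Pow(2, Rational(1, 2)), Pow(-1, Rational(1, 2)))), 0) = Mul(Mul(-5, Mul(Pow(2, Rational(1, 2)), I)), 0) = Mul(Mul(-5, Mul(I, Pow(2, Rational(1, 2)))), 0) = Mul(Mul(-5, I, Pow(2, Rational(1, 2))), 0) = 0)
Add(Mul(A, 13), Add(b, Mul(-1, 19))) = Add(Mul(-33, 13), Add(0, Mul(-1, 19))) = Add(-429, Add(0, -19)) = Add(-429, -19) = -448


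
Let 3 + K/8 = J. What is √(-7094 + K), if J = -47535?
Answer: I*√387398 ≈ 622.41*I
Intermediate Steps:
K = -380304 (K = -24 + 8*(-47535) = -24 - 380280 = -380304)
√(-7094 + K) = √(-7094 - 380304) = √(-387398) = I*√387398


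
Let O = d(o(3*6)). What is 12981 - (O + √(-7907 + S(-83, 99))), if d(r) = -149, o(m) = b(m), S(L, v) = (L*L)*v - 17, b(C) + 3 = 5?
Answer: 13130 - √674087 ≈ 12309.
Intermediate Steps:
b(C) = 2 (b(C) = -3 + 5 = 2)
S(L, v) = -17 + v*L² (S(L, v) = L²*v - 17 = v*L² - 17 = -17 + v*L²)
o(m) = 2
O = -149
12981 - (O + √(-7907 + S(-83, 99))) = 12981 - (-149 + √(-7907 + (-17 + 99*(-83)²))) = 12981 - (-149 + √(-7907 + (-17 + 99*6889))) = 12981 - (-149 + √(-7907 + (-17 + 682011))) = 12981 - (-149 + √(-7907 + 681994)) = 12981 - (-149 + √674087) = 12981 + (149 - √674087) = 13130 - √674087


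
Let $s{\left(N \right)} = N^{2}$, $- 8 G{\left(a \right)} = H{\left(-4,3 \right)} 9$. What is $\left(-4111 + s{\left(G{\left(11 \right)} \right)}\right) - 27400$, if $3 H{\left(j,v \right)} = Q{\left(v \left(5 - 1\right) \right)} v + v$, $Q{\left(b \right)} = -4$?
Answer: $- \frac{2015975}{64} \approx -31500.0$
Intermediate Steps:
$H{\left(j,v \right)} = - v$ ($H{\left(j,v \right)} = \frac{- 4 v + v}{3} = \frac{\left(-3\right) v}{3} = - v$)
$G{\left(a \right)} = \frac{27}{8}$ ($G{\left(a \right)} = - \frac{\left(-1\right) 3 \cdot 9}{8} = - \frac{\left(-3\right) 9}{8} = \left(- \frac{1}{8}\right) \left(-27\right) = \frac{27}{8}$)
$\left(-4111 + s{\left(G{\left(11 \right)} \right)}\right) - 27400 = \left(-4111 + \left(\frac{27}{8}\right)^{2}\right) - 27400 = \left(-4111 + \frac{729}{64}\right) - 27400 = - \frac{262375}{64} - 27400 = - \frac{2015975}{64}$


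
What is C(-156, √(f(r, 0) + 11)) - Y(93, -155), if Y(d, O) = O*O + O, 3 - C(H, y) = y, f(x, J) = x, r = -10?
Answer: -23868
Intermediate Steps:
C(H, y) = 3 - y
Y(d, O) = O + O² (Y(d, O) = O² + O = O + O²)
C(-156, √(f(r, 0) + 11)) - Y(93, -155) = (3 - √(-10 + 11)) - (-155)*(1 - 155) = (3 - √1) - (-155)*(-154) = (3 - 1*1) - 1*23870 = (3 - 1) - 23870 = 2 - 23870 = -23868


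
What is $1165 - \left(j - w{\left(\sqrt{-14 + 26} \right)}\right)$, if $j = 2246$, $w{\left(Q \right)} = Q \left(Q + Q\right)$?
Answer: $-1057$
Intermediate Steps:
$w{\left(Q \right)} = 2 Q^{2}$ ($w{\left(Q \right)} = Q 2 Q = 2 Q^{2}$)
$1165 - \left(j - w{\left(\sqrt{-14 + 26} \right)}\right) = 1165 - \left(2246 - 2 \left(\sqrt{-14 + 26}\right)^{2}\right) = 1165 - \left(2246 - 2 \left(\sqrt{12}\right)^{2}\right) = 1165 - \left(2246 - 2 \left(2 \sqrt{3}\right)^{2}\right) = 1165 - \left(2246 - 2 \cdot 12\right) = 1165 - \left(2246 - 24\right) = 1165 - 2222 = -1057$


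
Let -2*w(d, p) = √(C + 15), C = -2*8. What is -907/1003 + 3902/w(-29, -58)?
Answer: -907/1003 + 7804*I ≈ -0.90429 + 7804.0*I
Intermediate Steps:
C = -16
w(d, p) = -I/2 (w(d, p) = -√(-16 + 15)/2 = -I/2)
-907/1003 + 3902/w(-29, -58) = -907/1003 + 3902/((-I/2)) = -907*1/1003 + 3902*(2*I) = -907/1003 + 7804*I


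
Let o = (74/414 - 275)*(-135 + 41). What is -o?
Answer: -5347472/207 ≈ -25833.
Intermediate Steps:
o = 5347472/207 (o = (74*(1/414) - 275)*(-94) = (37/207 - 275)*(-94) = -56888/207*(-94) = 5347472/207 ≈ 25833.)
-o = -1*5347472/207 = -5347472/207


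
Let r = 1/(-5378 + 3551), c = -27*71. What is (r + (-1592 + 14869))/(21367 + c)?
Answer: 12128539/17767575 ≈ 0.68262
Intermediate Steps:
c = -1917
r = -1/1827 (r = 1/(-1827) = -1/1827 ≈ -0.00054735)
(r + (-1592 + 14869))/(21367 + c) = (-1/1827 + (-1592 + 14869))/(21367 - 1917) = (-1/1827 + 13277)/19450 = (24257078/1827)*(1/19450) = 12128539/17767575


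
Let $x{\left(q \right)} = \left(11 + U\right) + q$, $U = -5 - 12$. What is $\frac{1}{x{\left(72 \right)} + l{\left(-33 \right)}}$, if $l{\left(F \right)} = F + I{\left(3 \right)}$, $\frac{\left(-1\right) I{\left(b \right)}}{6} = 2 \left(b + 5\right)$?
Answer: $- \frac{1}{63} \approx -0.015873$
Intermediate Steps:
$I{\left(b \right)} = -60 - 12 b$ ($I{\left(b \right)} = - 6 \cdot 2 \left(b + 5\right) = - 6 \cdot 2 \left(5 + b\right) = - 6 \left(10 + 2 b\right) = -60 - 12 b$)
$U = -17$ ($U = -5 - 12 = -17$)
$x{\left(q \right)} = -6 + q$ ($x{\left(q \right)} = \left(11 - 17\right) + q = -6 + q$)
$l{\left(F \right)} = -96 + F$ ($l{\left(F \right)} = F - 96 = -96 + F$)
$\frac{1}{x{\left(72 \right)} + l{\left(-33 \right)}} = \frac{1}{\left(-6 + 72\right) - 129} = \frac{1}{66 - 129} = \frac{1}{-63} = - \frac{1}{63}$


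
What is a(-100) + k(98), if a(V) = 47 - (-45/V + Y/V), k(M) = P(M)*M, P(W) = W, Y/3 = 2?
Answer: 965061/100 ≈ 9650.6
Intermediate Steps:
Y = 6 (Y = 3*2 = 6)
k(M) = M**2 (k(M) = M*M = M**2)
a(V) = 47 + 39/V (a(V) = 47 - (-45/V + 6/V) = 47 - (-39)/V = 47 + 39/V)
a(-100) + k(98) = (47 + 39/(-100)) + 98**2 = (47 + 39*(-1/100)) + 9604 = (47 - 39/100) + 9604 = 4661/100 + 9604 = 965061/100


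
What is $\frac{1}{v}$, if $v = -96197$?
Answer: $- \frac{1}{96197} \approx -1.0395 \cdot 10^{-5}$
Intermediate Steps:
$\frac{1}{v} = \frac{1}{-96197} = - \frac{1}{96197}$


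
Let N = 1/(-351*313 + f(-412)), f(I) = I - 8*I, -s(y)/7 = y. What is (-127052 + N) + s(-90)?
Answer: -13524499139/106979 ≈ -1.2642e+5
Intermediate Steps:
s(y) = -7*y
f(I) = -7*I
N = -1/106979 (N = 1/(-351*313 - 7*(-412)) = 1/(-109863 + 2884) = 1/(-106979) = -1/106979 ≈ -9.3476e-6)
(-127052 + N) + s(-90) = (-127052 - 1/106979) - 7*(-90) = -13591895909/106979 + 630 = -13524499139/106979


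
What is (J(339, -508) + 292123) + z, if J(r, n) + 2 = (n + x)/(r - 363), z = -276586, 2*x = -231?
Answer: 746927/48 ≈ 15561.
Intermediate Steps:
x = -231/2 (x = (½)*(-231) = -231/2 ≈ -115.50)
J(r, n) = -2 + (-231/2 + n)/(-363 + r) (J(r, n) = -2 + (n - 231/2)/(r - 363) = -2 + (-231/2 + n)/(-363 + r))
(J(339, -508) + 292123) + z = ((1221/2 - 508 - 2*339)/(-363 + 339) + 292123) - 276586 = ((1221/2 - 508 - 678)/(-24) + 292123) - 276586 = (-1/24*(-1151/2) + 292123) - 276586 = (1151/48 + 292123) - 276586 = 14023055/48 - 276586 = 746927/48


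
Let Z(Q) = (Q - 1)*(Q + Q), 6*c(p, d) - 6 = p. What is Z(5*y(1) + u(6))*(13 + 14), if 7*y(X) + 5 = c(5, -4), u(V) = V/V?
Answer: 15105/98 ≈ 154.13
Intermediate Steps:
c(p, d) = 1 + p/6
u(V) = 1
y(X) = -19/42 (y(X) = -5/7 + (1 + (⅙)*5)/7 = -5/7 + (1 + ⅚)/7 = -5/7 + (⅐)*(11/6) = -5/7 + 11/42 = -19/42)
Z(Q) = 2*Q*(-1 + Q) (Z(Q) = (-1 + Q)*(2*Q) = 2*Q*(-1 + Q))
Z(5*y(1) + u(6))*(13 + 14) = (2*(5*(-19/42) + 1)*(-1 + (5*(-19/42) + 1)))*(13 + 14) = (2*(-95/42 + 1)*(-1 + (-95/42 + 1)))*27 = (2*(-53/42)*(-1 - 53/42))*27 = (2*(-53/42)*(-95/42))*27 = (5035/882)*27 = 15105/98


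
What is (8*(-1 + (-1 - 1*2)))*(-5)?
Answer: 160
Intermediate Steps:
(8*(-1 + (-1 - 1*2)))*(-5) = (8*(-1 + (-1 - 2)))*(-5) = (8*(-1 - 3))*(-5) = (8*(-4))*(-5) = -32*(-5) = 160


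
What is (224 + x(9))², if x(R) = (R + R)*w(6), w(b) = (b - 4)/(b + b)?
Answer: 51529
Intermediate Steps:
w(b) = (-4 + b)/(2*b) (w(b) = (-4 + b)/((2*b)) = (-4 + b)*(1/(2*b)) = (-4 + b)/(2*b))
x(R) = R/3 (x(R) = (R + R)*((½)*(-4 + 6)/6) = (2*R)*((½)*(⅙)*2) = (2*R)*(⅙) = R/3)
(224 + x(9))² = (224 + (⅓)*9)² = (224 + 3)² = 227² = 51529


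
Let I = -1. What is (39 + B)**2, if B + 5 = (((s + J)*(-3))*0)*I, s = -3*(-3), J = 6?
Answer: 1156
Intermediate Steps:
s = 9
B = -5 (B = -5 + (((9 + 6)*(-3))*0)*(-1) = -5 + ((15*(-3))*0)*(-1) = -5 - 45*0*(-1) = -5 + 0*(-1) = -5 + 0 = -5)
(39 + B)**2 = (39 - 5)**2 = 34**2 = 1156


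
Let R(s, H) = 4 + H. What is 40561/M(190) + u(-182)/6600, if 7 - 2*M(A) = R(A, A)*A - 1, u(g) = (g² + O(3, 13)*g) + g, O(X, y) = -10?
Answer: 10356167/3378100 ≈ 3.0657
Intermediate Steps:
u(g) = g² - 9*g (u(g) = (g² - 10*g) + g = g² - 9*g)
M(A) = 4 - A*(4 + A)/2 (M(A) = 7/2 - ((4 + A)*A - 1)/2 = 7/2 - (A*(4 + A) - 1)/2 = 7/2 - (-1 + A*(4 + A))/2 = 7/2 + (½ - A*(4 + A)/2) = 4 - A*(4 + A)/2)
40561/M(190) + u(-182)/6600 = 40561/(4 - ½*190*(4 + 190)) - 182*(-9 - 182)/6600 = 40561/(4 - ½*190*194) - 182*(-191)*(1/6600) = 40561/(4 - 18430) + 34762*(1/6600) = 40561/(-18426) + 17381/3300 = 40561*(-1/18426) + 17381/3300 = -40561/18426 + 17381/3300 = 10356167/3378100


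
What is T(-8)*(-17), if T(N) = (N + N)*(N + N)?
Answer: -4352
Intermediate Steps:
T(N) = 4*N² (T(N) = (2*N)*(2*N) = 4*N²)
T(-8)*(-17) = (4*(-8)²)*(-17) = (4*64)*(-17) = 256*(-17) = -4352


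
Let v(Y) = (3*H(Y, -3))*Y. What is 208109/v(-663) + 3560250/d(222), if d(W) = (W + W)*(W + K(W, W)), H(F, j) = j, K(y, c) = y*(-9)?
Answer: 7936616197/261402336 ≈ 30.362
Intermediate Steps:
K(y, c) = -9*y
d(W) = -16*W**2 (d(W) = (W + W)*(W - 9*W) = (2*W)*(-8*W) = -16*W**2)
v(Y) = -9*Y (v(Y) = (3*(-3))*Y = -9*Y)
208109/v(-663) + 3560250/d(222) = 208109/((-9*(-663))) + 3560250/((-16*222**2)) = 208109/5967 + 3560250/((-16*49284)) = 208109*(1/5967) + 3560250/(-788544) = 208109/5967 + 3560250*(-1/788544) = 208109/5967 - 593375/131424 = 7936616197/261402336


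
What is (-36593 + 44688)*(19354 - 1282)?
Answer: 146292840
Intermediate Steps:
(-36593 + 44688)*(19354 - 1282) = 8095*18072 = 146292840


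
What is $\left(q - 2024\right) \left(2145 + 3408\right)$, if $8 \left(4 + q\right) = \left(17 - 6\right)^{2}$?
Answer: $- \frac{89419959}{8} \approx -1.1177 \cdot 10^{7}$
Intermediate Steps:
$q = \frac{89}{8}$ ($q = -4 + \frac{\left(17 - 6\right)^{2}}{8} = -4 + \frac{11^{2}}{8} = -4 + \frac{1}{8} \cdot 121 = -4 + \frac{121}{8} = \frac{89}{8} \approx 11.125$)
$\left(q - 2024\right) \left(2145 + 3408\right) = \left(\frac{89}{8} - 2024\right) \left(2145 + 3408\right) = \left(- \frac{16103}{8}\right) 5553 = - \frac{89419959}{8}$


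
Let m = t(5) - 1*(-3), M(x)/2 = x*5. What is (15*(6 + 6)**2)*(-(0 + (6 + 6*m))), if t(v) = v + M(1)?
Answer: -246240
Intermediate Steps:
M(x) = 10*x (M(x) = 2*(x*5) = 2*(5*x) = 10*x)
t(v) = 10 + v (t(v) = v + 10*1 = v + 10 = 10 + v)
m = 18 (m = (10 + 5) - 1*(-3) = 15 + 3 = 18)
(15*(6 + 6)**2)*(-(0 + (6 + 6*m))) = (15*(6 + 6)**2)*(-(0 + (6 + 6*18))) = (15*12**2)*(-(0 + (6 + 108))) = (15*144)*(-(0 + 114)) = 2160*(-1*114) = 2160*(-114) = -246240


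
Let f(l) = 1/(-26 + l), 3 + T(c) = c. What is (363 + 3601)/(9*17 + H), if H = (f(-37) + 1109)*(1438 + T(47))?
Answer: 83244/34517017 ≈ 0.0024117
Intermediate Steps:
T(c) = -3 + c
H = 34513804/21 (H = (1/(-26 - 37) + 1109)*(1438 + (-3 + 47)) = (1/(-63) + 1109)*(1438 + 44) = (-1/63 + 1109)*1482 = (69866/63)*1482 = 34513804/21 ≈ 1.6435e+6)
(363 + 3601)/(9*17 + H) = (363 + 3601)/(9*17 + 34513804/21) = 3964/(153 + 34513804/21) = 3964/(34517017/21) = 3964*(21/34517017) = 83244/34517017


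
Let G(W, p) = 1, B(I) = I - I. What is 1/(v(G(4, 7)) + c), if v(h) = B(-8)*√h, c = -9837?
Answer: -1/9837 ≈ -0.00010166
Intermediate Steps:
B(I) = 0
v(h) = 0 (v(h) = 0*√h = 0)
1/(v(G(4, 7)) + c) = 1/(0 - 9837) = 1/(-9837) = -1/9837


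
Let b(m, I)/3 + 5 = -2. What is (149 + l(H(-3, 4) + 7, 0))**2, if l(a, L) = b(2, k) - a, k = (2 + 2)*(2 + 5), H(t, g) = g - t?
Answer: 12996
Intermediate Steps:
k = 28 (k = 4*7 = 28)
b(m, I) = -21 (b(m, I) = -15 + 3*(-2) = -15 - 6 = -21)
l(a, L) = -21 - a
(149 + l(H(-3, 4) + 7, 0))**2 = (149 + (-21 - ((4 - 1*(-3)) + 7)))**2 = (149 + (-21 - ((4 + 3) + 7)))**2 = (149 + (-21 - (7 + 7)))**2 = (149 + (-21 - 1*14))**2 = (149 + (-21 - 14))**2 = (149 - 35)**2 = 114**2 = 12996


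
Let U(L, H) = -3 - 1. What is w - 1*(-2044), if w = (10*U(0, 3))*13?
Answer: 1524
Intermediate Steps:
U(L, H) = -4
w = -520 (w = (10*(-4))*13 = -40*13 = -520)
w - 1*(-2044) = -520 - 1*(-2044) = -520 + 2044 = 1524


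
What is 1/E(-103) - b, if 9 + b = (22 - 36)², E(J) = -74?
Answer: -13839/74 ≈ -187.01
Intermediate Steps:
b = 187 (b = -9 + (22 - 36)² = -9 + (-14)² = -9 + 196 = 187)
1/E(-103) - b = 1/(-74) - 1*187 = -1/74 - 187 = -13839/74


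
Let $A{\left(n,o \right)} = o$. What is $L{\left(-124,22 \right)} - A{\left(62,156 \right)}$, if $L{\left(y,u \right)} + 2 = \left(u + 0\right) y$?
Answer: $-2886$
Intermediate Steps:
$L{\left(y,u \right)} = -2 + u y$ ($L{\left(y,u \right)} = -2 + \left(u + 0\right) y = -2 + u y$)
$L{\left(-124,22 \right)} - A{\left(62,156 \right)} = \left(-2 + 22 \left(-124\right)\right) - 156 = \left(-2 - 2728\right) - 156 = -2730 - 156 = -2886$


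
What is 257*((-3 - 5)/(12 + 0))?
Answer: -514/3 ≈ -171.33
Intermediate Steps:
257*((-3 - 5)/(12 + 0)) = 257*(-8/12) = 257*(-8*1/12) = 257*(-⅔) = -514/3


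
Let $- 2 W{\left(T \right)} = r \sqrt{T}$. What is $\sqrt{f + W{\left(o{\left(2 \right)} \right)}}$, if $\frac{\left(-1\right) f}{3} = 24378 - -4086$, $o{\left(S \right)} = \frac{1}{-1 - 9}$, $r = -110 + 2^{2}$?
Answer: $\frac{\sqrt{-8539200 + 530 i \sqrt{10}}}{10} \approx 0.028677 + 292.22 i$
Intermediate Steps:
$r = -106$ ($r = -110 + 4 = -106$)
$o{\left(S \right)} = - \frac{1}{10}$ ($o{\left(S \right)} = \frac{1}{-10} = - \frac{1}{10}$)
$W{\left(T \right)} = 53 \sqrt{T}$ ($W{\left(T \right)} = - \frac{\left(-106\right) \sqrt{T}}{2} = 53 \sqrt{T}$)
$f = -85392$ ($f = - 3 \left(24378 - -4086\right) = - 3 \left(24378 + 4086\right) = \left(-3\right) 28464 = -85392$)
$\sqrt{f + W{\left(o{\left(2 \right)} \right)}} = \sqrt{-85392 + 53 \sqrt{- \frac{1}{10}}} = \sqrt{-85392 + 53 \frac{i \sqrt{10}}{10}} = \sqrt{-85392 + \frac{53 i \sqrt{10}}{10}}$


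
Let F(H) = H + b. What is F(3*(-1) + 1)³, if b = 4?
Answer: 8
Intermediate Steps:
F(H) = 4 + H (F(H) = H + 4 = 4 + H)
F(3*(-1) + 1)³ = (4 + (3*(-1) + 1))³ = (4 + (-3 + 1))³ = (4 - 2)³ = 2³ = 8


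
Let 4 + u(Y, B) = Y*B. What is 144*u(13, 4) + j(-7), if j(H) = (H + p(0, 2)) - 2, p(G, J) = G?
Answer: 6903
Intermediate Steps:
u(Y, B) = -4 + B*Y (u(Y, B) = -4 + Y*B = -4 + B*Y)
j(H) = -2 + H (j(H) = (H + 0) - 2 = H - 2 = -2 + H)
144*u(13, 4) + j(-7) = 144*(-4 + 4*13) + (-2 - 7) = 144*(-4 + 52) - 9 = 144*48 - 9 = 6912 - 9 = 6903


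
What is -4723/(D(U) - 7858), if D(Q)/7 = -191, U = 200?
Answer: 4723/9195 ≈ 0.51365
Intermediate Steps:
D(Q) = -1337 (D(Q) = 7*(-191) = -1337)
-4723/(D(U) - 7858) = -4723/(-1337 - 7858) = -4723/(-9195) = -4723*(-1/9195) = 4723/9195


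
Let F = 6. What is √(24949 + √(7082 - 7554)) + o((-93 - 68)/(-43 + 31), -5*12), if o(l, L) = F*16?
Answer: 96 + √(24949 + 2*I*√118) ≈ 253.95 + 0.068772*I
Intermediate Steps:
o(l, L) = 96 (o(l, L) = 6*16 = 96)
√(24949 + √(7082 - 7554)) + o((-93 - 68)/(-43 + 31), -5*12) = √(24949 + √(7082 - 7554)) + 96 = √(24949 + √(-472)) + 96 = √(24949 + 2*I*√118) + 96 = 96 + √(24949 + 2*I*√118)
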